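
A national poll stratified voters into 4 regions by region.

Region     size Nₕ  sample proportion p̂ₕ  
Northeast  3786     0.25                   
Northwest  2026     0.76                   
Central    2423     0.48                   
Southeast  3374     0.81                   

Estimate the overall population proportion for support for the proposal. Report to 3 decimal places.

Wₕ = Nₕ/N with N = 11609: 0.3261, 0.1745, 0.2087, 0.2906.
p̂_st = 0.3261·0.25 + 0.1745·0.76 + 0.2087·0.48 + 0.2906·0.81 ≈ 0.54977... → 0.550.

0.550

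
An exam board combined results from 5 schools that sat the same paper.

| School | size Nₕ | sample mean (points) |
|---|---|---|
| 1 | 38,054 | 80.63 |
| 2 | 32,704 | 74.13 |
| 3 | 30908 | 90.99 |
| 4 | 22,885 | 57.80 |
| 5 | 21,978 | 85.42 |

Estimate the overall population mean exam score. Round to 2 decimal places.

78.52

N = 38054 + 32704 + 30908 + 22885 + 21978 = 146529.
Overall mean = Σ (Nₕ/N)·x̄ₕ — weight by population share, not a simple average.
Σ Nₕx̄ₕ = 38054·80.63 + 32704·74.13 + 30908·90.99 + 22885·57.80 + 21978·85.42 = 3068294.02 + 2424347.52 + 2812318.92 + 1322753 + 1877360.76 = 11505074.22.
Divide by N: 11505074.22 / 146529 = 78.5174... → 78.52.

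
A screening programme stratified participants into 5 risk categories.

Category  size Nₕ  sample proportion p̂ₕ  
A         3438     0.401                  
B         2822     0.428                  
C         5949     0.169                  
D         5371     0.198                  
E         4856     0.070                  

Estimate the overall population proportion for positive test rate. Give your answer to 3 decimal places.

Wₕ = Nₕ/N with N = 22436: 0.1532, 0.1258, 0.2652, 0.2394, 0.2164.
p̂_st = 0.1532·0.401 + 0.1258·0.428 + 0.2652·0.169 + 0.2394·0.198 + 0.2164·0.070 ≈ 0.22264... → 0.223.

0.223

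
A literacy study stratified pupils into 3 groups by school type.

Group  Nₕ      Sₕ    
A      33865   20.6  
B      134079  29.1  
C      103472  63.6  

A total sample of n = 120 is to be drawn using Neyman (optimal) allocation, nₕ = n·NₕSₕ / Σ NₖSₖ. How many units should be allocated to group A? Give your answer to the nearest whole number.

A: NₕSₕ = 33865·20.6 = 697619
B: NₕSₕ = 134079·29.1 = 3901698.9
C: NₕSₕ = 103472·63.6 = 6580819.2
Σ NₕSₕ = 11180137.1.
n_A = 120·697619/11180137.1 = 7.488... → 7.

7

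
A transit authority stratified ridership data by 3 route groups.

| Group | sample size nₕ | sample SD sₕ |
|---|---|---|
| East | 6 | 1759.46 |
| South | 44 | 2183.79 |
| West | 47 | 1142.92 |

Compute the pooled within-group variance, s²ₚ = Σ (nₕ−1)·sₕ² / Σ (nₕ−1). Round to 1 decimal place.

2985437.3

East: (6−1)·1759.46² = 5·3095699.4916 = 15478497.458
South: (44−1)·2183.79² = 43·4768938.7641 = 205064366.8563
West: (47−1)·1142.92² = 46·1306266.1264 = 60088241.8144
Numerator = 280631106.1287; denominator = Σ(nₕ−1) = 94.
s²ₚ = 280631106.1287/94 = 2985437.299... → 2985437.3.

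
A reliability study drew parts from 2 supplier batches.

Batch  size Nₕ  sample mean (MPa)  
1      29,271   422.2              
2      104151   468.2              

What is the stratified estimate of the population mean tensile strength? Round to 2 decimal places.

458.11

x̄_st = (Σ Nₕx̄ₕ) / (Σ Nₕ) = (29271·422.2 + 104151·468.2) / 133422
= 61121714.4 / 133422 = 458.1082... → 458.11.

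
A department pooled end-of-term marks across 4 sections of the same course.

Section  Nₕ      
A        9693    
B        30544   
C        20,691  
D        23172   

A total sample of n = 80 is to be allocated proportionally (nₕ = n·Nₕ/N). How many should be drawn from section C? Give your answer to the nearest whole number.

20

Share of section C = 20691/84100 = 0.24603.
Allocate 80 × 0.24603 = 19.682... → 20.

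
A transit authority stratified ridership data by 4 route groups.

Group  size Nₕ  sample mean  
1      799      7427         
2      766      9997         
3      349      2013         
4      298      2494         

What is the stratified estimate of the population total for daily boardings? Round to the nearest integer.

1: 799·7427 = 5934173
2: 766·9997 = 7657702
3: 349·2013 = 702537
4: 298·2494 = 743212
τ̂ = Σ Nₕx̄ₕ = 15037624.

15037624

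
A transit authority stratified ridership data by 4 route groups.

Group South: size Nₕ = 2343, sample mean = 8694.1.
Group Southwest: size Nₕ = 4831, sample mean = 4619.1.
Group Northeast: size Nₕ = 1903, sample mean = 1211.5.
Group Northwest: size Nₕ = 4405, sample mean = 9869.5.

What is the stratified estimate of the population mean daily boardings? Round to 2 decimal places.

6561.77

N = 2343 + 4831 + 1903 + 4405 = 13482.
The stratified mean weights each stratum mean by its population share Nₕ/N.
Σ Nₕx̄ₕ = 2343·8694.1 + 4831·4619.1 + 1903·1211.5 + 4405·9869.5 = 20370276.3 + 22314872.1 + 2305484.5 + 43475147.5 = 88465780.4.
Divide by N: 88465780.4 / 13482 = 6561.7698... → 6561.77.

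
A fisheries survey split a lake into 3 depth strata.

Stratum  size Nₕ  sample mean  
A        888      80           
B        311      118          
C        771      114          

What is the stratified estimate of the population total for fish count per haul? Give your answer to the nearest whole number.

A: 888·80 = 71040
B: 311·118 = 36698
C: 771·114 = 87894
τ̂ = Σ Nₕx̄ₕ = 195632.

195632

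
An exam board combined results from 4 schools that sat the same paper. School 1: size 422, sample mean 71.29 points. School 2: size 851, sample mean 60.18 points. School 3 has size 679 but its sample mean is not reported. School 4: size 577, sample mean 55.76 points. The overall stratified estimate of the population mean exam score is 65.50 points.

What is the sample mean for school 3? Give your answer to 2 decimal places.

Σ Nₕx̄ₕ = N·μ, so 679·x̄_3 = 2529·65.50 − (422·71.29 + 851·60.18 + 577·55.76).
= 165649.5 − 113471.08 = 52178.42.
x̄_3 = 52178.42 / 679 = 76.8460... → 76.85.

76.85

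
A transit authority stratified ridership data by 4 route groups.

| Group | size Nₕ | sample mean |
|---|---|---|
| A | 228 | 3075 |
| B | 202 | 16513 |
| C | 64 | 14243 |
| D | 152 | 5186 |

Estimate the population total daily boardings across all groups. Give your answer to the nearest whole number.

Population total = Σ Nₕ·x̄ₕ (each stratum's size times its mean).
228·3075 + 202·16513 + 64·14243 + 152·5186 = 701100 + 3335626 + 911552 + 788272 = 5736550.

5736550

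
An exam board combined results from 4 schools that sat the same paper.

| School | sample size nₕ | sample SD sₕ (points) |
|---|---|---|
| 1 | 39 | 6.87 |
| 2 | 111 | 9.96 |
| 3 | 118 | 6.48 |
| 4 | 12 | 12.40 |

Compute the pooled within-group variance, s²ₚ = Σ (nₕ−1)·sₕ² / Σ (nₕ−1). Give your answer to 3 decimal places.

69.963

1: (39−1)·6.87² = 38·47.1969 = 1793.4822
2: (111−1)·9.96² = 110·99.2016 = 10912.176
3: (118−1)·6.48² = 117·41.9904 = 4912.8768
4: (12−1)·12.40² = 11·153.76 = 1691.36
Numerator = 19309.895; denominator = Σ(nₕ−1) = 276.
s²ₚ = 19309.895/276 = 69.96339... → 69.963.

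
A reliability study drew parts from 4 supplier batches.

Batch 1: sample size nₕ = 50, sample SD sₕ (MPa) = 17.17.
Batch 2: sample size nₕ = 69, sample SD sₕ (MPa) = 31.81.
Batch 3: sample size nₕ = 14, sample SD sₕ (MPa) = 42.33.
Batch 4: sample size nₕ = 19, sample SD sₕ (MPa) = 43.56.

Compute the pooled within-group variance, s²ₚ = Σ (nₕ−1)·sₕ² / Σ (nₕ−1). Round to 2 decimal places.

Degrees of freedom: 49 + 68 + 13 + 18 = 148.
Σ(nₕ−1)sₕ² = 49·294.8089 + 68·1011.8761 + 13·1791.8289 + 18·1897.4736 = 140701.5114.
s²ₚ = 140701.5114 / 148 = 950.6859... → 950.69.

950.69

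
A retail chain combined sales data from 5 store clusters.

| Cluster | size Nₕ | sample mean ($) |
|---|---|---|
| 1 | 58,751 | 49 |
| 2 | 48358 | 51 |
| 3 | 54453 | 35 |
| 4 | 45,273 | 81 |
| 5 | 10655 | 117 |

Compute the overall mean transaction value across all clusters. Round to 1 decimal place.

55.9

x̄_st = (Σ Nₕx̄ₕ) / (Σ Nₕ) = (58751·49 + 48358·51 + 54453·35 + 45273·81 + 10655·117) / 217490
= 12164660 / 217490 = 55.932... → 55.9.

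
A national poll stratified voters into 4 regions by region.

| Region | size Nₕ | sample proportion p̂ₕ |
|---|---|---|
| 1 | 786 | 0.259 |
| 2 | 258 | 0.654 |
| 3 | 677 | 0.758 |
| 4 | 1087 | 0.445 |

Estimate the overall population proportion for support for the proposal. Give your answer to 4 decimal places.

0.4876

N = 786 + 258 + 677 + 1087 = 2808.
Overall proportion = Σ (Nₕ/N)·p̂ₕ.
Σ Nₕp̂ₕ = 203.574 + 168.732 + 513.166 + 483.715 = 1369.187.
1369.187 / 2808 = 0.487602... → 0.4876.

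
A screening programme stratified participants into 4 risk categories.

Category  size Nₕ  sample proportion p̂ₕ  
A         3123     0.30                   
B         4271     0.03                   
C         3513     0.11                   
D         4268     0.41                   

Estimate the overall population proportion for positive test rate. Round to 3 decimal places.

0.211

Wₕ = Nₕ/N with N = 15175: 0.2058, 0.2814, 0.2315, 0.2813.
p̂_st = 0.2058·0.30 + 0.2814·0.03 + 0.2315·0.11 + 0.2813·0.41 ≈ 0.21096... → 0.211.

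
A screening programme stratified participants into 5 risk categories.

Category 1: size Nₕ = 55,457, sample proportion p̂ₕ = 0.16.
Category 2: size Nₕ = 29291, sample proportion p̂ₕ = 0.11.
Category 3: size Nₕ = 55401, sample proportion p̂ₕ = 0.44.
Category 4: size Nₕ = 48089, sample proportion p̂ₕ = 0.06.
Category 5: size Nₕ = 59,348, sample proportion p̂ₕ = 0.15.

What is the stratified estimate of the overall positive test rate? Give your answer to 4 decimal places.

0.1949

N = 55457 + 29291 + 55401 + 48089 + 59348 = 247586.
Overall proportion = Σ (Nₕ/N)·p̂ₕ.
Σ Nₕp̂ₕ = 8873.12 + 3222.01 + 24376.44 + 2885.34 + 8902.2 = 48259.11.
48259.11 / 247586 = 0.194919... → 0.1949.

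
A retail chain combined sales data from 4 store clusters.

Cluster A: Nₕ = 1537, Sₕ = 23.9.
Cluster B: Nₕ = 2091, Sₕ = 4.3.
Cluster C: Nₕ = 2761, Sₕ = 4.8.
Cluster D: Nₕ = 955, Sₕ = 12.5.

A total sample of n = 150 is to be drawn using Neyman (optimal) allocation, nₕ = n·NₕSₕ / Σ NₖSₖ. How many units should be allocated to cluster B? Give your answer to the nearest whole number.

Σ NₕSₕ = 1537·23.9 + 2091·4.3 + 2761·4.8 + 955·12.5 = 70915.9.
Share for B: 8991.3/70915.9 = 0.12679.
n_B = 150 × 0.12679 = 19.018... → 19.

19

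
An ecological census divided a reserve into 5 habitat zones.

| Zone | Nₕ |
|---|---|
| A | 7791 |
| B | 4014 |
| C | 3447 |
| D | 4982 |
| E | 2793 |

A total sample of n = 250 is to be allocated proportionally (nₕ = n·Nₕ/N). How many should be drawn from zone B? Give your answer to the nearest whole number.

N = 7791 + 4014 + 3447 + 4982 + 2793 = 23027.
n_B = 250·4014/23027 = 43.579... → 44.

44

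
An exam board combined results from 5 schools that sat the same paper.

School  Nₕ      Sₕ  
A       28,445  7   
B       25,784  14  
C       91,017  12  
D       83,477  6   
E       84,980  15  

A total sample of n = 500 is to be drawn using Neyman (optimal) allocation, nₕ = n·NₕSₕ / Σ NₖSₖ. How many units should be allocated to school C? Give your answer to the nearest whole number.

A: NₕSₕ = 28445·7 = 199115
B: NₕSₕ = 25784·14 = 360976
C: NₕSₕ = 91017·12 = 1092204
D: NₕSₕ = 83477·6 = 500862
E: NₕSₕ = 84980·15 = 1274700
Σ NₕSₕ = 3427857.
n_C = 500·1092204/3427857 = 159.313... → 159.

159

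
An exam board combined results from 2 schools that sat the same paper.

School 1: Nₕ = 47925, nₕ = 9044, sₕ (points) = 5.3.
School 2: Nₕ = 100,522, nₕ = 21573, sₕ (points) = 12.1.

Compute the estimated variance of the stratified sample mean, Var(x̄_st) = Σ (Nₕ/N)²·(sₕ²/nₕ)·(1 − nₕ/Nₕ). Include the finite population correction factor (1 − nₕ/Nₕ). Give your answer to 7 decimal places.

N = 148447. Term for each stratum: Wₕ²sₕ²/nₕ·(1−nₕ/Nₕ).
Var(x̄_st) = 0.0002626321 + 0.0024441345 = 0.0027067666 → 0.0027068.

0.0027068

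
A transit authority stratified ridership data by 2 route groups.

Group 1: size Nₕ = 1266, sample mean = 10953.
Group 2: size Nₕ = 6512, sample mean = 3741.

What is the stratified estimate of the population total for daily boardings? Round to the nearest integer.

38227890

1: 1266·10953 = 13866498
2: 6512·3741 = 24361392
τ̂ = Σ Nₕx̄ₕ = 38227890.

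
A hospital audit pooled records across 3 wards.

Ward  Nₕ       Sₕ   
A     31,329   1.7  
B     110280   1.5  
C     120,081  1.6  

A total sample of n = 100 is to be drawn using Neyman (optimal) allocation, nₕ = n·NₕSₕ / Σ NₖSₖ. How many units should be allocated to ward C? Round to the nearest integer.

47

A: NₕSₕ = 31329·1.7 = 53259.3
B: NₕSₕ = 110280·1.5 = 165420
C: NₕSₕ = 120081·1.6 = 192129.6
Σ NₕSₕ = 410808.9.
n_C = 100·192129.6/410808.9 = 46.769... → 47.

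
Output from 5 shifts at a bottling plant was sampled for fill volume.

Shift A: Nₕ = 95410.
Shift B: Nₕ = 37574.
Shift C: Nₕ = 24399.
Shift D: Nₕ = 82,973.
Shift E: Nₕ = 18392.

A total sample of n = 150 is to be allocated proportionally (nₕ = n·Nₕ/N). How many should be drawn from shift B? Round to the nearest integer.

22

N = 95410 + 37574 + 24399 + 82973 + 18392 = 258748.
n_B = 150·37574/258748 = 21.782... → 22.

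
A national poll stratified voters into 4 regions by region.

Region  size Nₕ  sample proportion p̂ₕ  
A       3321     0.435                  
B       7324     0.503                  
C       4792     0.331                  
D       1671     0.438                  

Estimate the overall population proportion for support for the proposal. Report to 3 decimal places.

0.435

Wₕ = Nₕ/N with N = 17108: 0.1941, 0.4281, 0.2801, 0.0977.
p̂_st = 0.1941·0.435 + 0.4281·0.503 + 0.2801·0.331 + 0.0977·0.438 ≈ 0.43527... → 0.435.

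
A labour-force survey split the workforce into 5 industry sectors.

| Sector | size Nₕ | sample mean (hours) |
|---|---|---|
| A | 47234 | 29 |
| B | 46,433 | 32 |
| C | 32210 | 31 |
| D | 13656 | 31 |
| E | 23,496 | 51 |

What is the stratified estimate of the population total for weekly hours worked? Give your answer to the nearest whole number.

5475784

A: 47234·29 = 1369786
B: 46433·32 = 1485856
C: 32210·31 = 998510
D: 13656·31 = 423336
E: 23496·51 = 1198296
τ̂ = Σ Nₕx̄ₕ = 5475784.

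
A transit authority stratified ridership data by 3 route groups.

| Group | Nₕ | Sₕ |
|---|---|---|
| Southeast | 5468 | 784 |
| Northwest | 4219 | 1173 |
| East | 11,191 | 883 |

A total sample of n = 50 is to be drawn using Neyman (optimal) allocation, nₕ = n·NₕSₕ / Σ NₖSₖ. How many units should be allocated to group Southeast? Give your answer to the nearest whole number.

Σ NₕSₕ = 5468·784 + 4219·1173 + 11191·883 = 19117452.
Share for Southeast: 4286912/19117452 = 0.22424.
n_Southeast = 50 × 0.22424 = 11.212... → 11.

11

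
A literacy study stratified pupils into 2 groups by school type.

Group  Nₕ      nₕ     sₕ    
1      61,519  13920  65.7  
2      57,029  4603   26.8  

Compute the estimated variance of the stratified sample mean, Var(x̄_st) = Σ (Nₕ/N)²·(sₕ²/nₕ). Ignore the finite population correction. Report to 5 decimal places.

0.11962

N = 118548; Wₕ = Nₕ/N.
group 1: (61519/118548)²·65.7²/13920 = 0.08350675
group 2: (57029/118548)²·26.8²/4603 = 0.03611035
Sum = 0.11961710 → 0.11962.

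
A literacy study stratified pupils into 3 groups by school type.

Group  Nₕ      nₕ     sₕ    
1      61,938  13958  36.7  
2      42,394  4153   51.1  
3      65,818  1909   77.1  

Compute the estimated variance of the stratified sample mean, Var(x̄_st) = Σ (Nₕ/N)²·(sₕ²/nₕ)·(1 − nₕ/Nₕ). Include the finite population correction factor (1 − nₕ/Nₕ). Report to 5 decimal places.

0.49754

N = 170150; Wₕ = Nₕ/N.
group 1: (61938/170150)²·36.7²/13958·(1 − 13958/61938) = 0.00990518
group 2: (42394/170150)²·51.1²/4153·(1 − 4153/42394) = 0.03520867
group 3: (65818/170150)²·77.1²/1909·(1 − 1909/65818) = 0.45242399
Sum = 0.49753784 → 0.49754.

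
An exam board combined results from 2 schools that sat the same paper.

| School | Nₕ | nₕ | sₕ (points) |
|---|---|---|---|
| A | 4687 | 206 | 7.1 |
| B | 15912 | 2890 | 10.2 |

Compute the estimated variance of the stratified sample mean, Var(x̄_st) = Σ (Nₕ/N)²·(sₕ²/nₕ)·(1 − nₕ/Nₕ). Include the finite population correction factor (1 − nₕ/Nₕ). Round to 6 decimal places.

N = 20599; Wₕ = Nₕ/N.
school A: (4687/20599)²·7.1²/206·(1 − 206/4687) = 0.012112313
school B: (15912/20599)²·10.2²/2890·(1 − 2890/15912) = 0.017579750
Sum = 0.029692063 → 0.029692.

0.029692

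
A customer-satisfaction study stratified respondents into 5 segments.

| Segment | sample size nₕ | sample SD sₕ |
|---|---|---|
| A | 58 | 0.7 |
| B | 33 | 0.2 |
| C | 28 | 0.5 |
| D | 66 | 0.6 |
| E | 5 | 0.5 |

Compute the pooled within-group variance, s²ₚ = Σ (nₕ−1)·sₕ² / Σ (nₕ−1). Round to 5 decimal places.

A: (58−1)·0.7² = 57·0.49 = 27.93
B: (33−1)·0.2² = 32·0.04 = 1.28
C: (28−1)·0.5² = 27·0.25 = 6.75
D: (66−1)·0.6² = 65·0.36 = 23.4
E: (5−1)·0.5² = 4·0.25 = 1
Numerator = 60.36; denominator = Σ(nₕ−1) = 185.
s²ₚ = 60.36/185 = 0.3262703... → 0.32627.

0.32627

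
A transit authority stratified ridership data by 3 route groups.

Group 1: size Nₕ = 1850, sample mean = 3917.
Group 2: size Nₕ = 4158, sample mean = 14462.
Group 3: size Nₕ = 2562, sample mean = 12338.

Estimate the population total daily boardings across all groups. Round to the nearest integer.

Population total = Σ Nₕ·x̄ₕ (each stratum's size times its mean).
1850·3917 + 4158·14462 + 2562·12338 = 7246450 + 60132996 + 31609956 = 98989402.

98989402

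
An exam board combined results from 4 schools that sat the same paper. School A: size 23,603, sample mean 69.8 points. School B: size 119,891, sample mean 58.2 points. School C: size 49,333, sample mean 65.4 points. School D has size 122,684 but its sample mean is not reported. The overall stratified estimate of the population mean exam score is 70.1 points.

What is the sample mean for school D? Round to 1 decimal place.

N = 23603 + 119891 + 49333 + 122684 = 315511.
Overall total = μ·N = 70.1·315511 = 22117321.1.
Subtract the known strata: 23603·69.8 + 119891·58.2 + 49333·65.4 = 11851523.8.
Remaining total for school D: 22117321.1 − 11851523.8 = 10265797.3.
Divide by its size: 10265797.3 / 122684 = 83.677... → 83.7.

83.7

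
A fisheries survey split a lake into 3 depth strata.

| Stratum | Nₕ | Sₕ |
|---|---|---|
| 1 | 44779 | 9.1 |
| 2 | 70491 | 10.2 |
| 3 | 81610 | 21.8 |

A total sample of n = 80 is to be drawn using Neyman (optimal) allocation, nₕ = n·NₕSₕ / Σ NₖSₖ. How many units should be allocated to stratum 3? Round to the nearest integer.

1: NₕSₕ = 44779·9.1 = 407488.9
2: NₕSₕ = 70491·10.2 = 719008.2
3: NₕSₕ = 81610·21.8 = 1779098
Σ NₕSₕ = 2905595.1.
n_3 = 80·1779098/2905595.1 = 48.984... → 49.

49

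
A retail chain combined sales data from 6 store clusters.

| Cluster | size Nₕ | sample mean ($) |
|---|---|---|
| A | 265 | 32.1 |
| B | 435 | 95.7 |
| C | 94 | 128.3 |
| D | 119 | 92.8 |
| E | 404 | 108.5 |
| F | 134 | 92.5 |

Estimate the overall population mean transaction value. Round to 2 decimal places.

N = 1451; weights Wₕ = Nₕ/N = (0.1826, 0.2998, 0.0648, 0.0820, 0.2784, 0.0924).
x̄_st = Σ Wₕ·x̄ₕ = 0.1826·32.1 + 0.2998·95.7 + 0.0648·128.3 + 0.0820·92.8 + 0.2784·108.5 + 0.0924·92.5 ≈ 89.2270...
→ 89.23.

89.23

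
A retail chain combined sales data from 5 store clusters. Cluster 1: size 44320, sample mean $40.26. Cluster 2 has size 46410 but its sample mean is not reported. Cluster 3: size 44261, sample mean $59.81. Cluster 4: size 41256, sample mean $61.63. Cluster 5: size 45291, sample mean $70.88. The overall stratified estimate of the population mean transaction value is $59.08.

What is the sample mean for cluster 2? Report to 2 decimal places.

N = 44320 + 46410 + 44261 + 41256 + 45291 = 221538.
Overall total = μ·N = 59.08·221538 = 13088465.04.
Subtract the known strata: 44320·40.26 + 44261·59.81 + 41256·61.63 + 45291·70.88 = 10184406.97.
Remaining total for cluster 2: 13088465.04 − 10184406.97 = 2904058.07.
Divide by its size: 2904058.07 / 46410 = 62.5740... → 62.57.

62.57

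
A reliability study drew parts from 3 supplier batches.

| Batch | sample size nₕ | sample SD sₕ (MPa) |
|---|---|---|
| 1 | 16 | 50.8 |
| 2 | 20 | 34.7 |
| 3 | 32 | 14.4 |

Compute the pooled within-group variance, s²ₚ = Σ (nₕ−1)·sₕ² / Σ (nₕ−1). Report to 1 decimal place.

Degrees of freedom: 15 + 19 + 31 = 65.
Σ(nₕ−1)sₕ² = 15·2580.64 + 19·1204.09 + 31·207.36 = 68015.47.
s²ₚ = 68015.47 / 65 = 1046.392... → 1046.4.

1046.4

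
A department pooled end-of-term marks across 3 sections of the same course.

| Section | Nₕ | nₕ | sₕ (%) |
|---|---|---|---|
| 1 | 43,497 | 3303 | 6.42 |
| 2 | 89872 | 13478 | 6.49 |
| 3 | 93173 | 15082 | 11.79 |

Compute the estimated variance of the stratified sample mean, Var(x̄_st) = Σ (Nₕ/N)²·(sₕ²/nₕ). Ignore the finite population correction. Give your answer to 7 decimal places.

0.0025109

N = 226542. Term for each stratum: Wₕ²sₕ²/nₕ.
Var(x̄_st) = 0.0004600263 + 0.0004918303 + 0.0015590189 = 0.0025108755 → 0.0025109.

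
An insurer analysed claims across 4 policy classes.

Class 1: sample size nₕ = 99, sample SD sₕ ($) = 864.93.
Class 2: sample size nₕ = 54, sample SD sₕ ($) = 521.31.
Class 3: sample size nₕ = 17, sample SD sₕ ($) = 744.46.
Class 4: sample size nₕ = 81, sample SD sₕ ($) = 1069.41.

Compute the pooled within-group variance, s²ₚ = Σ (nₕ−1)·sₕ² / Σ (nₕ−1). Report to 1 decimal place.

Degrees of freedom: 98 + 53 + 16 + 80 = 247.
Σ(nₕ−1)sₕ² = 98·748103.9049 + 53·271764.1161 + 16·554220.6916 + 80·1143637.7481 = 188076231.7471.
s²ₚ = 188076231.7471 / 247 = 761442.234... → 761442.2.

761442.2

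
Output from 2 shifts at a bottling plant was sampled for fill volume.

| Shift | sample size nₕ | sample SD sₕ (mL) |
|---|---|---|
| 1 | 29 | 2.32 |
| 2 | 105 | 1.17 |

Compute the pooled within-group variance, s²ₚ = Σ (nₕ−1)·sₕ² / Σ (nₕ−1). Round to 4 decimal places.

2.2202

Degrees of freedom: 28 + 104 = 132.
Σ(nₕ−1)sₕ² = 28·5.3824 + 104·1.3689 = 293.0728.
s²ₚ = 293.0728 / 132 = 2.220248... → 2.2202.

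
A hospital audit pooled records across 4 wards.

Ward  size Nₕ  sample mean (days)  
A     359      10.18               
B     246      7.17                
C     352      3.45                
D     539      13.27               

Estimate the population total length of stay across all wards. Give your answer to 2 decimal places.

Estimate total by summing Nₕ·x̄ₕ over strata.
359·10.18 + 246·7.17 + 352·3.45 + 539·13.27 = 3654.62 + 1763.82 + 1214.4 + 7152.53 = 13785.37.

13785.37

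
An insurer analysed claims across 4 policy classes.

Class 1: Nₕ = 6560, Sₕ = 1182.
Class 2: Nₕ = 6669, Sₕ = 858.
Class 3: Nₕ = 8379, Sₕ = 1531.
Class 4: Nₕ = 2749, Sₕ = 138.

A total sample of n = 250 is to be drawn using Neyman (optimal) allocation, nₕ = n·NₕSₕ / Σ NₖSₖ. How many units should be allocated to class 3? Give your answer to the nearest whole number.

120

1: NₕSₕ = 6560·1182 = 7753920
2: NₕSₕ = 6669·858 = 5722002
3: NₕSₕ = 8379·1531 = 12828249
4: NₕSₕ = 2749·138 = 379362
Σ NₕSₕ = 26683533.
n_3 = 250·12828249/26683533 = 120.189... → 120.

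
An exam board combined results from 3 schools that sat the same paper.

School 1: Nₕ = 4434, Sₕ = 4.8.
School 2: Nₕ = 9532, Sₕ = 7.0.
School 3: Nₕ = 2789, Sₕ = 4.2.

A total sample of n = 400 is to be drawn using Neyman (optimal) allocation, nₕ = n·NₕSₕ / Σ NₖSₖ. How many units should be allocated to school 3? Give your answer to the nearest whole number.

1: NₕSₕ = 4434·4.8 = 21283.2
2: NₕSₕ = 9532·7.0 = 66724
3: NₕSₕ = 2789·4.2 = 11713.8
Σ NₕSₕ = 99721.
n_3 = 400·11713.8/99721 = 46.986... → 47.

47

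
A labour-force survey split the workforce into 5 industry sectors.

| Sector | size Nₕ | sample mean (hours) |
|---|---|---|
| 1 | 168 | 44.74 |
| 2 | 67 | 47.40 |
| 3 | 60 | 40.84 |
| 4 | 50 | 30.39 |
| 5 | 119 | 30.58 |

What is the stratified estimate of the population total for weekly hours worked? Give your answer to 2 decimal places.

Population total = Σ Nₕ·x̄ₕ (each stratum's size times its mean).
168·44.74 + 67·47.40 + 60·40.84 + 50·30.39 + 119·30.58 = 7516.32 + 3175.8 + 2450.4 + 1519.5 + 3639.02 = 18301.04.

18301.04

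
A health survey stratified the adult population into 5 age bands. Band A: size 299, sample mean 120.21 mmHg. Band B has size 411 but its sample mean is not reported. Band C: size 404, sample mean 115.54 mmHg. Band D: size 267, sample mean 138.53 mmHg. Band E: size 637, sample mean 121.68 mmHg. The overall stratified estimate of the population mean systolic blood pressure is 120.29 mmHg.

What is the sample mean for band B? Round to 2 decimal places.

111.01

N = 299 + 411 + 404 + 267 + 637 = 2018.
Overall total = μ·N = 120.29·2018 = 242745.22.
Subtract the known strata: 299·120.21 + 404·115.54 + 267·138.53 + 637·121.68 = 197118.62.
Remaining total for band B: 242745.22 − 197118.62 = 45626.6.
Divide by its size: 45626.6 / 411 = 111.0136... → 111.01.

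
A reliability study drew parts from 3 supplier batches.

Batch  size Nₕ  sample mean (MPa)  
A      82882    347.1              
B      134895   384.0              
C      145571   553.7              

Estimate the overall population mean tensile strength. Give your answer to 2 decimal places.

443.57

N = 82882 + 134895 + 145571 = 363348.
Overall mean = Σ (Nₕ/N)·x̄ₕ — weight by population share, not a simple average.
Σ Nₕx̄ₕ = 82882·347.1 + 134895·384.0 + 145571·553.7 = 28768342.2 + 51799680 + 80602662.7 = 161170684.9.
Divide by N: 161170684.9 / 363348 = 443.5711... → 443.57.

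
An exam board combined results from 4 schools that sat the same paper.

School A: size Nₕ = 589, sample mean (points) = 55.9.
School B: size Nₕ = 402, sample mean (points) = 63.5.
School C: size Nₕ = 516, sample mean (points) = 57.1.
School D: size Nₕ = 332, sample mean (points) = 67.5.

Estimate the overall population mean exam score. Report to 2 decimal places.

N = 1839; weights Wₕ = Nₕ/N = (0.3203, 0.2186, 0.2806, 0.1805).
x̄_st = Σ Wₕ·x̄ₕ = 0.3203·55.9 + 0.2186·63.5 + 0.2806·57.1 + 0.1805·67.5 ≈ 59.9922...
→ 59.99.

59.99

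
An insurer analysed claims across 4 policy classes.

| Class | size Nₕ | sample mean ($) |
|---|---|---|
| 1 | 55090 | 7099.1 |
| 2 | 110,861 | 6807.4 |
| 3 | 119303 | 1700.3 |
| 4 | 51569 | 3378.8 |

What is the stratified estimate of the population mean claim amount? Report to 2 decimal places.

x̄_st = (Σ Nₕx̄ₕ) / (Σ Nₕ) = (55090·7099.1 + 110861·6807.4 + 119303·1700.3 + 51569·3378.8) / 336823
= 1522856818.5 / 336823 = 4521.2376... → 4521.24.

4521.24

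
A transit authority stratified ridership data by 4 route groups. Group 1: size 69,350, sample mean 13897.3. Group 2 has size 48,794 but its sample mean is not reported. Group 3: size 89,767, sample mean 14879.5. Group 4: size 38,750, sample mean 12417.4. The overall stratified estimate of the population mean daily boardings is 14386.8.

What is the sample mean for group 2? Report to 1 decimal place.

N = 69350 + 48794 + 89767 + 38750 = 246661.
Overall total = μ·N = 14386.8·246661 = 3548662474.8.
Subtract the known strata: 69350·13897.3 + 89767·14879.5 + 38750·12417.4 = 2780640081.5.
Remaining total for group 2: 3548662474.8 − 2780640081.5 = 768022393.3.
Divide by its size: 768022393.3 / 48794 = 15740.099... → 15740.1.

15740.1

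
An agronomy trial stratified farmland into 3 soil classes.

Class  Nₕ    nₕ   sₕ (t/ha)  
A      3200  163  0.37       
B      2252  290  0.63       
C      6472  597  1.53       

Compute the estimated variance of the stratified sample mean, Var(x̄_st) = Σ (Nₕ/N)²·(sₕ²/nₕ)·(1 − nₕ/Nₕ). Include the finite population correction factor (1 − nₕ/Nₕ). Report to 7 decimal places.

0.0011485

N = 11924. Term for each stratum: Wₕ²sₕ²/nₕ·(1−nₕ/Nₕ).
Var(x̄_st) = 0.0000574072 + 0.0000425311 + 0.0010486027 = 0.0011485410 → 0.0011485.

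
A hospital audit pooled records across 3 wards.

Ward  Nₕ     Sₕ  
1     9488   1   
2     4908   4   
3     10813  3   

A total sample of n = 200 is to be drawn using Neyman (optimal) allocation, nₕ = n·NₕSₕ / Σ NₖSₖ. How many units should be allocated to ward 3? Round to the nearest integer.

105

Σ NₕSₕ = 9488·1 + 4908·4 + 10813·3 = 61559.
Share for 3: 32439/61559 = 0.52696.
n_3 = 200 × 0.52696 = 105.392... → 105.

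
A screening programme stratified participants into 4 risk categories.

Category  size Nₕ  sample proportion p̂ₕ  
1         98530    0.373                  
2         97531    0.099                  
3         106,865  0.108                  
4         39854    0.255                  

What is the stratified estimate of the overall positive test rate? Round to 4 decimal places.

N = 98530 + 97531 + 106865 + 39854 = 342780.
Overall proportion = Σ (Nₕ/N)·p̂ₕ.
Σ Nₕp̂ₕ = 36751.69 + 9655.569 + 11541.42 + 10162.77 = 68111.449.
68111.449 / 342780 = 0.198703... → 0.1987.

0.1987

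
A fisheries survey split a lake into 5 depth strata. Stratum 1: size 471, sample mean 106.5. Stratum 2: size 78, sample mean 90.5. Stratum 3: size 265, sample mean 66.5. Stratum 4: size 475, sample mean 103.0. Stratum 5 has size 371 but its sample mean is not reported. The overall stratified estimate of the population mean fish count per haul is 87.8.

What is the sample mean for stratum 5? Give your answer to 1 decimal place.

59.2

N = 471 + 78 + 265 + 475 + 371 = 1660.
Overall total = μ·N = 87.8·1660 = 145748.
Subtract the known strata: 471·106.5 + 78·90.5 + 265·66.5 + 475·103.0 = 123768.
Remaining total for stratum 5: 145748 − 123768 = 21980.
Divide by its size: 21980 / 371 = 59.245... → 59.2.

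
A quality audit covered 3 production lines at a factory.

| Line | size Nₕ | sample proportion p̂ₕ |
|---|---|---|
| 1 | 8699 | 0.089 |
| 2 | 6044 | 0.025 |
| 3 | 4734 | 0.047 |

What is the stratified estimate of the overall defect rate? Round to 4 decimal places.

0.0589

N = 8699 + 6044 + 4734 = 19477.
Overall proportion = Σ (Nₕ/N)·p̂ₕ.
Σ Nₕp̂ₕ = 774.211 + 151.1 + 222.498 = 1147.809.
1147.809 / 19477 = 0.058932... → 0.0589.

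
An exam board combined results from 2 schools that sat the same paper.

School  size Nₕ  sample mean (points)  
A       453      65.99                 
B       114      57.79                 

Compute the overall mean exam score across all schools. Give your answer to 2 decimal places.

x̄_st = (Σ Nₕx̄ₕ) / (Σ Nₕ) = (453·65.99 + 114·57.79) / 567
= 36481.53 / 567 = 64.3413... → 64.34.

64.34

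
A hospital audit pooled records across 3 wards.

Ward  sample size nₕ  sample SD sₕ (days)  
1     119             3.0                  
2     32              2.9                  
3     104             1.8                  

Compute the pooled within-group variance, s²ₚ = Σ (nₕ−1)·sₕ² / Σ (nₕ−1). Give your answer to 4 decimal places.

6.5731

Degrees of freedom: 118 + 31 + 103 = 252.
Σ(nₕ−1)sₕ² = 118·9 + 31·8.41 + 103·3.24 = 1656.43.
s²ₚ = 1656.43 / 252 = 6.573135... → 6.5731.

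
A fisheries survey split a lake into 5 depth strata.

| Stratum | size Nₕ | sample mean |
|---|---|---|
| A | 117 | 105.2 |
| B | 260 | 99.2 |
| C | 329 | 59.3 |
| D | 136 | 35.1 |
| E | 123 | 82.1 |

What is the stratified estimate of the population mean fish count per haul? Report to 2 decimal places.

N = 117 + 260 + 329 + 136 + 123 = 965.
Weight each subgroup mean by Nₕ/N and sum.
Σ Nₕx̄ₕ = 117·105.2 + 260·99.2 + 329·59.3 + 136·35.1 + 123·82.1 = 12308.4 + 25792 + 19509.7 + 4773.6 + 10098.3 = 72482.
Divide by N: 72482 / 965 = 75.1109... → 75.11.

75.11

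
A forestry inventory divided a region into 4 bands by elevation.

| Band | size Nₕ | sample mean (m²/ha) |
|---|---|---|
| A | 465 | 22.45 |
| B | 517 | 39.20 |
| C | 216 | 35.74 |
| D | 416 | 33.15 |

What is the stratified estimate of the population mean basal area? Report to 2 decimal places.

N = 1614; weights Wₕ = Nₕ/N = (0.2881, 0.3203, 0.1338, 0.2577).
x̄_st = Σ Wₕ·x̄ₕ = 0.2881·22.45 + 0.3203·39.20 + 0.1338·35.74 + 0.2577·33.15 ≈ 32.3519...
→ 32.35.

32.35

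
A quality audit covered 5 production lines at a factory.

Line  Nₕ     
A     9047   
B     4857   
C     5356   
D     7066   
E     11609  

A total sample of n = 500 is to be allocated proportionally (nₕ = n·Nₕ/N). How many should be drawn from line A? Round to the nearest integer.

N = 9047 + 4857 + 5356 + 7066 + 11609 = 37935.
n_A = 500·9047/37935 = 119.243... → 119.

119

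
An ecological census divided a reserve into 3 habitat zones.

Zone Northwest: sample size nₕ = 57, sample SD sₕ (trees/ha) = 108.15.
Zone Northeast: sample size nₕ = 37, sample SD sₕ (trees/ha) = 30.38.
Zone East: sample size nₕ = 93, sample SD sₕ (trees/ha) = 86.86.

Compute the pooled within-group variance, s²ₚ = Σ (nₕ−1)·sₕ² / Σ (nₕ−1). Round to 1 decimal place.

7512.7

Degrees of freedom: 56 + 36 + 92 = 184.
Σ(nₕ−1)sₕ² = 56·11696.4225 + 36·922.9444 + 92·7544.6596 = 1382334.3416.
s²ₚ = 1382334.3416 / 184 = 7512.687... → 7512.7.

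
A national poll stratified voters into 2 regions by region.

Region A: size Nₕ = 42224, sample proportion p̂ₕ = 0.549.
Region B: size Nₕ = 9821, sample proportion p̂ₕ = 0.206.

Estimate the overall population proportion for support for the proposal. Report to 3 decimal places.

N = 42224 + 9821 = 52045.
Overall proportion = Σ (Nₕ/N)·p̂ₕ.
Σ Nₕp̂ₕ = 23180.976 + 2023.126 = 25204.102.
25204.102 / 52045 = 0.48428... → 0.484.

0.484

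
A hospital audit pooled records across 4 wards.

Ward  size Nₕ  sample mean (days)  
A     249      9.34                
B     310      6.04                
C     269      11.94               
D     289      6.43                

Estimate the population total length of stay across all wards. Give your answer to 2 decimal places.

9268.19

Estimate total by summing Nₕ·x̄ₕ over strata.
249·9.34 + 310·6.04 + 269·11.94 + 289·6.43 = 2325.66 + 1872.4 + 3211.86 + 1858.27 = 9268.19.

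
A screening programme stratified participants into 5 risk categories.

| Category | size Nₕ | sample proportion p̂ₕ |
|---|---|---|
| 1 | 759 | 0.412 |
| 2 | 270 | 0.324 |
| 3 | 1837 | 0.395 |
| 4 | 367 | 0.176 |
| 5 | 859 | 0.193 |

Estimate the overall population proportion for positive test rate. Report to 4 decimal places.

Wₕ = Nₕ/N with N = 4092: 0.1855, 0.0660, 0.4489, 0.0897, 0.2099.
p̂_st = 0.1855·0.412 + 0.0660·0.324 + 0.4489·0.395 + 0.0897·0.176 + 0.2099·0.193 ≈ 0.331423... → 0.3314.

0.3314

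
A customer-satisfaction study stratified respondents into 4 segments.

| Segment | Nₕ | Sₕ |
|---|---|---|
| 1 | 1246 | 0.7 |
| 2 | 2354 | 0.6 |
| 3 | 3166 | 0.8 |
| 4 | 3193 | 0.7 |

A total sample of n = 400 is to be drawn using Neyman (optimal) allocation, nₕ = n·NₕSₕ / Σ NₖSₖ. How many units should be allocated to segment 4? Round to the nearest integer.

127

Σ NₕSₕ = 1246·0.7 + 2354·0.6 + 3166·0.8 + 3193·0.7 = 7052.5.
Share for 4: 2235.1/7052.5 = 0.31692.
n_4 = 400 × 0.31692 = 126.769... → 127.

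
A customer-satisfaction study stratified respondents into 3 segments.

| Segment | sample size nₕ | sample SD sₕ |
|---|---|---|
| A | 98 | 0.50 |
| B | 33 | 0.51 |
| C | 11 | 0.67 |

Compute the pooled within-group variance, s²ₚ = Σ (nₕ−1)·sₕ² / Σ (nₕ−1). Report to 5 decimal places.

A: (98−1)·0.50² = 97·0.25 = 24.25
B: (33−1)·0.51² = 32·0.2601 = 8.3232
C: (11−1)·0.67² = 10·0.4489 = 4.489
Numerator = 37.0622; denominator = Σ(nₕ−1) = 139.
s²ₚ = 37.0622/139 = 0.2666345... → 0.26663.

0.26663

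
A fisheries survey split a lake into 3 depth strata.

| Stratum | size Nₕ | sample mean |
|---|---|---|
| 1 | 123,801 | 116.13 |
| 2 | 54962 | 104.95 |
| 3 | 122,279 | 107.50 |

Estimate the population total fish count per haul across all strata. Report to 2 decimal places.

1: 123801·116.13 = 14377010.13
2: 54962·104.95 = 5768261.9
3: 122279·107.50 = 13144992.5
τ̂ = Σ Nₕx̄ₕ = 33290264.53.

33290264.53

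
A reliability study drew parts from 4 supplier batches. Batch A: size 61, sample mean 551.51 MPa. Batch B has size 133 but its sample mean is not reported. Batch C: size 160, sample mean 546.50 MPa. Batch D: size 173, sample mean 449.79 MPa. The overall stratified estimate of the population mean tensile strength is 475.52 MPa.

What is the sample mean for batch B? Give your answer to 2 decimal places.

388.75

N = 61 + 133 + 160 + 173 = 527.
Overall total = μ·N = 475.52·527 = 250599.04.
Subtract the known strata: 61·551.51 + 160·546.50 + 173·449.79 = 198895.78.
Remaining total for batch B: 250599.04 − 198895.78 = 51703.26.
Divide by its size: 51703.26 / 133 = 388.7463... → 388.75.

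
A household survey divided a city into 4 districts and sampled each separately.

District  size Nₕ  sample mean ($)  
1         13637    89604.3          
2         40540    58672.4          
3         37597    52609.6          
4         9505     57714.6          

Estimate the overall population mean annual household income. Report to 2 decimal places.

N = 101279; weights Wₕ = Nₕ/N = (0.1346, 0.4003, 0.3712, 0.0938).
x̄_st = Σ Wₕ·x̄ₕ = 0.1346·89604.3 + 0.4003·58672.4 + 0.3712·52609.6 + 0.0938·57714.6 ≈ 60496.7796...
→ 60496.78.

60496.78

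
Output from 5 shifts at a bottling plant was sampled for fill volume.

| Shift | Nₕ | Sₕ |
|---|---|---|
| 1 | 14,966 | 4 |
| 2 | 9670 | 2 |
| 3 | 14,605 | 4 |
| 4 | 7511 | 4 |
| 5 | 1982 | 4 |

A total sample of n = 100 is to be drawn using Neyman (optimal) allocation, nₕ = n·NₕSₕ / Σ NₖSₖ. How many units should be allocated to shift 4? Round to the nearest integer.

17

1: NₕSₕ = 14966·4 = 59864
2: NₕSₕ = 9670·2 = 19340
3: NₕSₕ = 14605·4 = 58420
4: NₕSₕ = 7511·4 = 30044
5: NₕSₕ = 1982·4 = 7928
Σ NₕSₕ = 175596.
n_4 = 100·30044/175596 = 17.110... → 17.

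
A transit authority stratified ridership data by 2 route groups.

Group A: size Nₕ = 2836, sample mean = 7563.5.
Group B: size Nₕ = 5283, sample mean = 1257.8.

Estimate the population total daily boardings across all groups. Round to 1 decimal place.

28095043.4

A: 2836·7563.5 = 21450086
B: 5283·1257.8 = 6644957.4
τ̂ = Σ Nₕx̄ₕ = 28095043.4.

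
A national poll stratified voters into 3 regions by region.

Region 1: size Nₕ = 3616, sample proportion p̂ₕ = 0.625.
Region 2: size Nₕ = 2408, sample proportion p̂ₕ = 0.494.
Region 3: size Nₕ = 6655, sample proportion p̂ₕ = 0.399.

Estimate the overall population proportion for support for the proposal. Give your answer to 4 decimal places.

0.4815

Wₕ = Nₕ/N with N = 12679: 0.2852, 0.1899, 0.5249.
p̂_st = 0.2852·0.625 + 0.1899·0.494 + 0.5249·0.399 ≈ 0.481497... → 0.4815.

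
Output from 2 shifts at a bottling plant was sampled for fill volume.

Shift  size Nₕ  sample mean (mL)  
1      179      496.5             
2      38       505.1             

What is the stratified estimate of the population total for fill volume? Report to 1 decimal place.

108067.3

1: 179·496.5 = 88873.5
2: 38·505.1 = 19193.8
τ̂ = Σ Nₕx̄ₕ = 108067.3.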